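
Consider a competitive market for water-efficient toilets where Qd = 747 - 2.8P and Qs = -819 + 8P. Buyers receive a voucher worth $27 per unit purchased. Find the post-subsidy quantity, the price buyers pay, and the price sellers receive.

Pre-subsidy: 747 - 2.8P = -819 + 8P gives P* = 145, Q* = 341.
With the rebate, buyers effectively pay Pb = Ps − 27, where Ps is the price sellers receive.
Demand in terms of Ps becomes Qd = 747 − 2.8(Ps − 27) = 822.6 - 2.8Ps. Setting this equal to supply: 822.6 - 2.8Ps = -819 + 8Ps, so Ps = 152.
Buyers pay Pb = 152 − 27 = 125; Q' = -819 + 8·152 = 397.

Q' = 397; buyers pay $125; sellers receive $152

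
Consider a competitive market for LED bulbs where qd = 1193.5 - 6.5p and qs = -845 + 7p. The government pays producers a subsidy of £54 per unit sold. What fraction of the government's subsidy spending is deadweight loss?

DWL / government spending = 91/394

Pre-subsidy: 1193.5 - 6.5p = -845 + 7p gives p* = 151, q* = 212.
With the subsidy, sellers receive ps = pb + 54 for each unit, where pb is the price buyers pay.
Supply in terms of pb becomes qs = -845 + 7(pb + 54) = -467 + 7pb. Setting this equal to demand: 1193.5 - 6.5pb = -467 + 7pb, so pb = 123.
Sellers receive ps = 123 + 54 = 177; q' = 1193.5 − 6.5·123 = 394.
ΔCS = ½(212 + 394)(151 − 123) = 8484; ΔPS = ½(212 + 394)(177 − 151) = 7878.
Government spending = 54 × 394 = 21276.
DWL = ½ × 54 × (394 − 212) = 4914; fraction = 4914 / 21276 = 91/394.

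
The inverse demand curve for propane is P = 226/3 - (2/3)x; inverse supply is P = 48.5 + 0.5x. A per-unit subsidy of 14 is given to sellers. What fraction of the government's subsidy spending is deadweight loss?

DWL / government spending = 6/35

Pre-subsidy: 226/3 - (2/3)x = 48.5 + 0.5x gives x* = 23 and P* = 60.
With the subsidy, sellers receive Ps = Pb + 14 for each unit, where Pb is the price buyers pay.
On the curves, Pb = 226/3 - (2/3)x and Ps = 48.5 + 0.5x; the wedge Ps − Pb = 14 gives 48.5 + 0.5x − (226/3 - (2/3)x) = 14, so x' = 35.
Then Pb = 226/3 − (2/3)·35 = 52 and Ps = 48.5 + 0.5·35 = 66.
ΔCS = ½(23 + 35)(60 − 52) = 232; ΔPS = ½(23 + 35)(66 − 60) = 174.
Government spending = 14 × 35 = 490.
DWL = ½ × 14 × (35 − 23) = 84; fraction = 84 / 490 = 6/35.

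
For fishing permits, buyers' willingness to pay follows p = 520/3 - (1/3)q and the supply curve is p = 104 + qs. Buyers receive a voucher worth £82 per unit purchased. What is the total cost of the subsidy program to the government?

Government cost = £9307

Pre-subsidy: 520/3 - (1/3)q = 104 + q gives q* = 52 and p* = 156.
With the rebate, buyers effectively pay pb = ps − 82, where ps is the price sellers receive.
On the curves, pb = 520/3 - (1/3)q and ps = 104 + q; the wedge ps − pb = 82 gives 104 + q − (520/3 - (1/3)q) = 82, so q' = 113.5.
Then pb = 520/3 − (1/3)·113.5 = 135.5 and ps = 104 + 1·113.5 = 217.5.
Government outlay = subsidy × quantity = 82 × 113.5 = 9307.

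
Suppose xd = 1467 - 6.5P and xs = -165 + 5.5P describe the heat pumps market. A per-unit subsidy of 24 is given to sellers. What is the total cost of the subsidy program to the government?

Pre-subsidy: 1467 - 6.5P = -165 + 5.5P gives P* = 136, x* = 583.
With the subsidy, sellers receive Ps = Pb + 24 for each unit, where Pb is the price buyers pay.
Supply in terms of Pb becomes xs = -165 + 5.5(Pb + 24) = -33 + 5.5Pb. Setting this equal to demand: 1467 - 6.5Pb = -33 + 5.5Pb, so Pb = 125.
Sellers receive Ps = 125 + 24 = 149; x' = 1467 − 6.5·125 = 654.5.
Government outlay = subsidy × quantity = 24 × 654.5 = 15708.

Government cost = 15708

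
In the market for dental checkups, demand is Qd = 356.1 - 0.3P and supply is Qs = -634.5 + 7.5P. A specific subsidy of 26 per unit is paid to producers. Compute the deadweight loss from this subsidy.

Deadweight loss = 97.5

Pre-subsidy: 356.1 - 0.3P = -634.5 + 7.5P gives P* = 127, Q* = 318.
With the subsidy, sellers receive Ps = Pb + 26 for each unit, where Pb is the price buyers pay.
Supply in terms of Pb becomes Qs = -634.5 + 7.5(Pb + 26) = -439.5 + 7.5Pb. Setting this equal to demand: 356.1 - 0.3Pb = -439.5 + 7.5Pb, so Pb = 102.
Sellers receive Ps = 102 + 26 = 128; Q' = 356.1 − 0.3·102 = 325.5.
The subsidy expands output by 325.5 − 318 = 7.5 past the efficient level; on those units the gap between marginal cost and willingness to pay runs from 0 up to 26.
DWL = ½ × 26 × 7.5 = 97.5.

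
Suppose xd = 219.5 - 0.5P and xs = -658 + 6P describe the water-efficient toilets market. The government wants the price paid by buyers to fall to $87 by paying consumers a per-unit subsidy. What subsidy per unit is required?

At a buyer price of 87, quantity demanded is 219.5 − 0.5·87 = 176.
Sellers supply 176 only when they receive Ps with -658 + 6·Ps = 176, i.e. Ps = 139.
s = Ps − Pb = 139 − 87 = 52.

Required subsidy s = $52 per unit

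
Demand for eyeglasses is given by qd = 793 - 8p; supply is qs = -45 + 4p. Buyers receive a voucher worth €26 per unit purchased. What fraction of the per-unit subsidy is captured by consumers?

Pre-subsidy: 793 - 8p = -45 + 4p gives p* = 419/6, q* = 703/3.
With the rebate, buyers effectively pay pb = ps − 26, where ps is the price sellers receive.
Demand in terms of ps becomes qd = 793 − 8(ps − 26) = 1001 - 8ps. Setting this equal to supply: 1001 - 8ps = -45 + 4ps, so ps = 523/6.
Buyers pay pb = 523/6 − 26 = 367/6; q' = -45 + 4·(523/6) = 911/3.
Buyers' price falls by p* − pb = 419/6 − 367/6 = 26/3; sellers' price rises by ps − p* = 523/6 − 419/6 = 52/3.
So consumers capture (26/3)/26 = 1/3 of each unit of subsidy.

Consumer share = 1/3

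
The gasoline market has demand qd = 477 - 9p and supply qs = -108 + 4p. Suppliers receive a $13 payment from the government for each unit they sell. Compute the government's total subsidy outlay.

Government cost = $1404

Pre-subsidy: 477 - 9p = -108 + 4p gives p* = 45, q* = 72.
With the subsidy, sellers receive ps = pb + 13 for each unit, where pb is the price buyers pay.
Supply in terms of pb becomes qs = -108 + 4(pb + 13) = -56 + 4pb. Setting this equal to demand: 477 - 9pb = -56 + 4pb, so pb = 41.
Sellers receive ps = 41 + 13 = 54; q' = 477 − 9·41 = 108.
Government outlay = subsidy × quantity = 13 × 108 = 1404.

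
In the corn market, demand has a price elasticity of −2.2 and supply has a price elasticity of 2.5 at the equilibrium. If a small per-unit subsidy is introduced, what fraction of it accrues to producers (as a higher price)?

Producer share = 22/47

For a small subsidy around the equilibrium, the benefit split depends on the relative slopes, which at a point are proportional to the elasticities.
Buyer share = εs/(εs + |εd|) = 2.5/(2.5 + 2.2) = 25/47; seller share = |εd|/(εs + |εd|) = 22/47.
So producers capture 22/47 of the subsidy.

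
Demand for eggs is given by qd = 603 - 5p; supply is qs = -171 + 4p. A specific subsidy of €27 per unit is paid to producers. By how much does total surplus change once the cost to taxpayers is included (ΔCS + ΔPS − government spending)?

Net change in total surplus = -€810

Pre-subsidy: 603 - 5p = -171 + 4p gives p* = 86, q* = 173.
With the subsidy, sellers receive ps = pb + 27 for each unit, where pb is the price buyers pay.
Supply in terms of pb becomes qs = -171 + 4(pb + 27) = -63 + 4pb. Setting this equal to demand: 603 - 5pb = -63 + 4pb, so pb = 74.
Sellers receive ps = 74 + 27 = 101; q' = 603 − 5·74 = 233.
ΔCS = ½(173 + 233)(86 − 74) = 2436; ΔPS = ½(173 + 233)(101 − 86) = 3045.
Government spending = 27 × 233 = 6291.
Net change = 2436 + 3045 − 6291 = -810. The loss equals the DWL triangle ½·27·60.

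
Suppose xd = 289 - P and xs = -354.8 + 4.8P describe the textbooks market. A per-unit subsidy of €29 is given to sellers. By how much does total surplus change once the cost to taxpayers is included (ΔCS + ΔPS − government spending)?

Pre-subsidy: 289 - P = -354.8 + 4.8P gives P* = 111, x* = 178.
With the subsidy, sellers receive Ps = Pb + 29 for each unit, where Pb is the price buyers pay.
Supply in terms of Pb becomes xs = -354.8 + 4.8(Pb + 29) = -215.6 + 4.8Pb. Setting this equal to demand: 289 - Pb = -215.6 + 4.8Pb, so Pb = 87.
Sellers receive Ps = 87 + 29 = 116; x' = 289 − 1·87 = 202.
ΔCS = ½(178 + 202)(111 − 87) = 4560; ΔPS = ½(178 + 202)(116 − 111) = 950.
Government spending = 29 × 202 = 5858.
Net change = 4560 + 950 − 5858 = -348. The loss equals the DWL triangle ½·29·24.

Net change in total surplus = -€348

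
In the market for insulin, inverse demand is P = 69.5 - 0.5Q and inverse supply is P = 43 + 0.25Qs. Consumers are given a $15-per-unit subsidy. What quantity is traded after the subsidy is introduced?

Pre-subsidy: 69.5 - 0.5Q = 43 + 0.25Q gives Q* = 106/3 and P* = 311/6.
With the rebate, buyers effectively pay Pb = Ps − 15, where Ps is the price sellers receive.
On the curves, Pb = 69.5 - 0.5Q and Ps = 43 + 0.25Q; the wedge Ps − Pb = 15 gives 43 + 0.25Q − (69.5 - 0.5Q) = 15, so Q' = 166/3.
Then Pb = 69.5 − 0.5·(166/3) = 251/6 and Ps = 43 + 0.25·(166/3) = 341/6.

Q' = 166/3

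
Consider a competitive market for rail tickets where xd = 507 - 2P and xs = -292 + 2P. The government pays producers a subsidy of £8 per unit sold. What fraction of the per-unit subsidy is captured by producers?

Producer share = 0.5

Pre-subsidy: 507 - 2P = -292 + 2P gives P* = 199.75, x* = 107.5.
With the subsidy, sellers receive Ps = Pb + 8 for each unit, where Pb is the price buyers pay.
Supply in terms of Pb becomes xs = -292 + 2(Pb + 8) = -276 + 2Pb. Setting this equal to demand: 507 - 2Pb = -276 + 2Pb, so Pb = 195.75.
Sellers receive Ps = 195.75 + 8 = 203.75; x' = 507 − 2·195.75 = 115.5.
Buyers' price falls by P* − Pb = 199.75 − 195.75 = 4; sellers' price rises by Ps − P* = 203.75 − 199.75 = 4.
So producers capture 4/8 = 0.5 of each unit of subsidy.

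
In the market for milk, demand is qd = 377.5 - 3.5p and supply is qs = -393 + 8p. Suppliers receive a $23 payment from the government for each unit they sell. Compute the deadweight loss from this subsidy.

Pre-subsidy: 377.5 - 3.5p = -393 + 8p gives p* = 67, q* = 143.
With the subsidy, sellers receive ps = pb + 23 for each unit, where pb is the price buyers pay.
Supply in terms of pb becomes qs = -393 + 8(pb + 23) = -209 + 8pb. Setting this equal to demand: 377.5 - 3.5pb = -209 + 8pb, so pb = 51.
Sellers receive ps = 51 + 23 = 74; q' = 377.5 − 3.5·51 = 199.
The subsidy expands output by 199 − 143 = 56 past the efficient level; on those units the gap between marginal cost and willingness to pay runs from 0 up to 23.
DWL = ½ × 23 × 56 = 644.

Deadweight loss = $644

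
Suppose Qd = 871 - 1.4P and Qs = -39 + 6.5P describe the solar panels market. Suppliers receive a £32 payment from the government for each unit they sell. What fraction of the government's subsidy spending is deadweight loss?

Pre-subsidy: 871 - 1.4P = -39 + 6.5P gives P* = 9100/79, Q* = 56069/79.
With the subsidy, sellers receive Ps = Pb + 32 for each unit, where Pb is the price buyers pay.
Supply in terms of Pb becomes Qs = -39 + 6.5(Pb + 32) = 169 + 6.5Pb. Setting this equal to demand: 871 - 1.4Pb = 169 + 6.5Pb, so Pb = 7020/79.
Sellers receive Ps = 7020/79 + 32 = 9548/79; Q' = 871 − 1.4·(7020/79) = 58981/79.
ΔCS = ½(56069/79 + 58981/79)(9100/79 − 7020/79) = 119652000/6241; ΔPS = ½(56069/79 + 58981/79)(9548/79 − 9100/79) = 25771200/6241.
Government spending = 32 × 58981/79 = 1887392/79.
DWL = ½ × 32 × (58981/79 − 56069/79) = 46592/79; fraction = (46592/79) / (1887392/79) = 112/4537.

DWL / government spending = 112/4537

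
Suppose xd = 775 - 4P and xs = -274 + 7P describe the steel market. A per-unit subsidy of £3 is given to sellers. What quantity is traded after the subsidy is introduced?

x' = 4413/11

Pre-subsidy: 775 - 4P = -274 + 7P gives P* = 1049/11, x* = 4329/11.
With the subsidy, sellers receive Ps = Pb + 3 for each unit, where Pb is the price buyers pay.
Supply in terms of Pb becomes xs = -274 + 7(Pb + 3) = -253 + 7Pb. Setting this equal to demand: 775 - 4Pb = -253 + 7Pb, so Pb = 1028/11.
Sellers receive Ps = 1028/11 + 3 = 1061/11; x' = 775 − 4·(1028/11) = 4413/11.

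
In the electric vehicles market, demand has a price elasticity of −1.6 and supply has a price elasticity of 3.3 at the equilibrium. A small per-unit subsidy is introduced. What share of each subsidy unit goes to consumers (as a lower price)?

Consumer share = 33/49

For a small subsidy around the equilibrium, the benefit split depends on the relative slopes, which at a point are proportional to the elasticities.
Buyer share = εs/(εs + |εd|) = 3.3/(3.3 + 1.6) = 33/49; seller share = |εd|/(εs + |εd|) = 16/49.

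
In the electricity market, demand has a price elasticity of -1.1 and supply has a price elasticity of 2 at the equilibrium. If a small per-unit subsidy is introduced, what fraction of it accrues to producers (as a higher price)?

For a small subsidy around the equilibrium, the benefit split depends on the relative slopes, which at a point are proportional to the elasticities.
Buyer share = εs/(εs + |εd|) = 2/(2 + 1.1) = 20/31; seller share = |εd|/(εs + |εd|) = 11/31.
So producers capture 11/31 of the subsidy.

Producer share = 11/31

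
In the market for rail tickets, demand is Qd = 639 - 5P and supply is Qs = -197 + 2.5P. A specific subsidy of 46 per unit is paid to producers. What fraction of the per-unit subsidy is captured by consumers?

Pre-subsidy: 639 - 5P = -197 + 2.5P gives P* = 1672/15, Q* = 245/3.
With the subsidy, sellers receive Ps = Pb + 46 for each unit, where Pb is the price buyers pay.
Supply in terms of Pb becomes Qs = -197 + 2.5(Pb + 46) = -82 + 2.5Pb. Setting this equal to demand: 639 - 5Pb = -82 + 2.5Pb, so Pb = 1442/15.
Sellers receive Ps = 1442/15 + 46 = 2132/15; Q' = 639 − 5·(1442/15) = 475/3.
Buyers' price falls by P* − Pb = 1672/15 − 1442/15 = 46/3; sellers' price rises by Ps − P* = 2132/15 − 1672/15 = 92/3.
So consumers capture (46/3)/46 = 1/3 of each unit of subsidy.

Consumer share = 1/3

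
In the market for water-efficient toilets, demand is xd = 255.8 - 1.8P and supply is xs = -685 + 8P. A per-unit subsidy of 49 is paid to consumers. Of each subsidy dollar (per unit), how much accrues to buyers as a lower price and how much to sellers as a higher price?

Pre-subsidy: 255.8 - 1.8P = -685 + 8P gives P* = 96, x* = 83.
With the rebate, buyers effectively pay Pb = Ps − 49, where Ps is the price sellers receive.
Demand in terms of Ps becomes xd = 255.8 − 1.8(Ps − 49) = 344 - 1.8Ps. Setting this equal to supply: 344 - 1.8Ps = -685 + 8Ps, so Ps = 105.
Buyers pay Pb = 105 − 49 = 56; x' = -685 + 8·105 = 155.
Buyers' price falls by P* − Pb = 96 − 56 = 40; sellers' price rises by Ps − P* = 105 − 96 = 9.

Buyers gain 40 per unit; sellers gain 9 per unit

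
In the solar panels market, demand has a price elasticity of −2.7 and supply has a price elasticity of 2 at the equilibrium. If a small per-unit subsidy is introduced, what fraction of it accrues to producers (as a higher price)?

Producer share = 27/47

For a small subsidy around the equilibrium, the benefit split depends on the relative slopes, which at a point are proportional to the elasticities.
Buyer share = εs/(εs + |εd|) = 2/(2 + 2.7) = 20/47; seller share = |εd|/(εs + |εd|) = 27/47.
So producers capture 27/47 of the subsidy.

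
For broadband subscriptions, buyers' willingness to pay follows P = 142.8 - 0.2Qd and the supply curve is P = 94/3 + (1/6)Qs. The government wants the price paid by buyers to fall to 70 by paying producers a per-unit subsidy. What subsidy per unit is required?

At a buyer price of 70, quantity demanded is 714 − 5·70 = 364.
Sellers supply 364 only when they receive Ps = 94/3 + (1/6)·364 = 92.
s = Ps − Pb = 92 − 70 = 22.

Required subsidy s = 22 per unit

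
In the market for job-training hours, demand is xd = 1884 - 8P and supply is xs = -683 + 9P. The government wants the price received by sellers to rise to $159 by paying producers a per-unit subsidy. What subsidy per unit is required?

At a seller price of 159, quantity supplied is -683 + 9·159 = 748.
Buyers absorb 748 only when they pay Pb with 1884 − 8·Pb = 748, i.e. Pb = 142.
s = Ps − Pb = 159 − 142 = 17.

Required subsidy s = $17 per unit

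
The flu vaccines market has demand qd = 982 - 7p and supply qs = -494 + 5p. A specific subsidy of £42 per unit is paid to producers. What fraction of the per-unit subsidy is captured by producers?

Pre-subsidy: 982 - 7p = -494 + 5p gives p* = 123, q* = 121.
With the subsidy, sellers receive ps = pb + 42 for each unit, where pb is the price buyers pay.
Supply in terms of pb becomes qs = -494 + 5(pb + 42) = -284 + 5pb. Setting this equal to demand: 982 - 7pb = -284 + 5pb, so pb = 105.5.
Sellers receive ps = 105.5 + 42 = 147.5; q' = 982 − 7·105.5 = 243.5.
Buyers' price falls by p* − pb = 123 − 105.5 = 17.5; sellers' price rises by ps − p* = 147.5 − 123 = 24.5.
So producers capture 24.5/42 = 7/12 of each unit of subsidy.

Producer share = 7/12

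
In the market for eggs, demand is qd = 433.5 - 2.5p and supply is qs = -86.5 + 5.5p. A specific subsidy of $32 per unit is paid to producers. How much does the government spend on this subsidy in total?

Government cost = $10432

Pre-subsidy: 433.5 - 2.5p = -86.5 + 5.5p gives p* = 65, q* = 271.
With the subsidy, sellers receive ps = pb + 32 for each unit, where pb is the price buyers pay.
Supply in terms of pb becomes qs = -86.5 + 5.5(pb + 32) = 89.5 + 5.5pb. Setting this equal to demand: 433.5 - 2.5pb = 89.5 + 5.5pb, so pb = 43.
Sellers receive ps = 43 + 32 = 75; q' = 433.5 − 2.5·43 = 326.
Government outlay = subsidy × quantity = 32 × 326 = 10432.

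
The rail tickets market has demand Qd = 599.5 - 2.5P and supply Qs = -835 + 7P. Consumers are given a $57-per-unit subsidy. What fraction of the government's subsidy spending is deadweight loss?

DWL / government spending = 35/218

Pre-subsidy: 599.5 - 2.5P = -835 + 7P gives P* = 151, Q* = 222.
With the rebate, buyers effectively pay Pb = Ps − 57, where Ps is the price sellers receive.
Demand in terms of Ps becomes Qd = 599.5 − 2.5(Ps − 57) = 742 - 2.5Ps. Setting this equal to supply: 742 - 2.5Ps = -835 + 7Ps, so Ps = 166.
Buyers pay Pb = 166 − 57 = 109; Q' = -835 + 7·166 = 327.
ΔCS = ½(222 + 327)(151 − 109) = 11529; ΔPS = ½(222 + 327)(166 − 151) = 4117.5.
Government spending = 57 × 327 = 18639.
DWL = ½ × 57 × (327 − 222) = 2992.5; fraction = 2992.5 / 18639 = 35/218.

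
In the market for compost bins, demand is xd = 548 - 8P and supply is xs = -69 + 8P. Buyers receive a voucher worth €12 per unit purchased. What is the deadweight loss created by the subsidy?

Deadweight loss = €288

Pre-subsidy: 548 - 8P = -69 + 8P gives P* = 38.5625, x* = 239.5.
With the rebate, buyers effectively pay Pb = Ps − 12, where Ps is the price sellers receive.
Demand in terms of Ps becomes xd = 548 − 8(Ps − 12) = 644 - 8Ps. Setting this equal to supply: 644 - 8Ps = -69 + 8Ps, so Ps = 44.5625.
Buyers pay Pb = 44.5625 − 12 = 32.5625; x' = -69 + 8·44.5625 = 287.5.
The subsidy expands output by 287.5 − 239.5 = 48 past the efficient level; on those units the gap between marginal cost and willingness to pay runs from 0 up to 12.
DWL = ½ × 12 × 48 = 288.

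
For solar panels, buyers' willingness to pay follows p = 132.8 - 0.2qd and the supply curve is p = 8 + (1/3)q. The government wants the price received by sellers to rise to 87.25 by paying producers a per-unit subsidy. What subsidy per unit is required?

Required subsidy s = 2 per unit

At a seller price of 87.25, quantity supplied is -24 + 3·87.25 = 237.75.
Buyers absorb 237.75 only when they pay pb = 132.8 − 0.2·237.75 = 85.25.
s = ps − pb = 87.25 − 85.25 = 2.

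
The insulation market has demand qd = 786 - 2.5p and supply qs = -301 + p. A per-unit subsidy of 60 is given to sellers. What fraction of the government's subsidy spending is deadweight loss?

DWL / government spending = 150/367

Pre-subsidy: 786 - 2.5p = -301 + p gives p* = 2174/7, q* = 67/7.
With the subsidy, sellers receive ps = pb + 60 for each unit, where pb is the price buyers pay.
Supply in terms of pb becomes qs = -301 + 1(pb + 60) = -241 + pb. Setting this equal to demand: 786 - 2.5pb = -241 + pb, so pb = 2054/7.
Sellers receive ps = 2054/7 + 60 = 2474/7; q' = 786 − 2.5·(2054/7) = 367/7.
ΔCS = ½(67/7 + 367/7)(2174/7 − 2054/7) = 3720/7; ΔPS = ½(67/7 + 367/7)(2474/7 − 2174/7) = 9300/7.
Government spending = 60 × 367/7 = 22020/7.
DWL = ½ × 60 × (367/7 − 67/7) = 9000/7; fraction = (9000/7) / (22020/7) = 150/367.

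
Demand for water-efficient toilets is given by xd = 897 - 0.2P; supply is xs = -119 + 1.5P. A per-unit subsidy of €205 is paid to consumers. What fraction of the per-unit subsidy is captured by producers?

Pre-subsidy: 897 - 0.2P = -119 + 1.5P gives P* = 10160/17, x* = 13217/17.
With the rebate, buyers effectively pay Pb = Ps − 205, where Ps is the price sellers receive.
Demand in terms of Ps becomes xd = 897 − 0.2(Ps − 205) = 938 - 0.2Ps. Setting this equal to supply: 938 - 0.2Ps = -119 + 1.5Ps, so Ps = 10570/17.
Buyers pay Pb = 10570/17 − 205 = 7085/17; x' = -119 + 1.5·(10570/17) = 13832/17.
Buyers' price falls by P* − Pb = 10160/17 − 7085/17 = 3075/17; sellers' price rises by Ps − P* = 10570/17 − 10160/17 = 410/17.
So producers capture (410/17)/205 = 2/17 of each unit of subsidy.

Producer share = 2/17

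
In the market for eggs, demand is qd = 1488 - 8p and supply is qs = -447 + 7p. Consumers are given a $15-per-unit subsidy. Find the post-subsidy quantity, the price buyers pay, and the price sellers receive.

q' = 512; buyers pay $122; sellers receive $137

Pre-subsidy: 1488 - 8p = -447 + 7p gives p* = 129, q* = 456.
With the rebate, buyers effectively pay pb = ps − 15, where ps is the price sellers receive.
Demand in terms of ps becomes qd = 1488 − 8(ps − 15) = 1608 - 8ps. Setting this equal to supply: 1608 - 8ps = -447 + 7ps, so ps = 137.
Buyers pay pb = 137 − 15 = 122; q' = -447 + 7·137 = 512.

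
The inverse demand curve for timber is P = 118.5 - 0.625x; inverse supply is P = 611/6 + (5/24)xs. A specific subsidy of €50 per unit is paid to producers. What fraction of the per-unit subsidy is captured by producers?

Pre-subsidy: 118.5 - 0.625x = 611/6 + (5/24)x gives x* = 20 and P* = 106.
With the subsidy, sellers receive Ps = Pb + 50 for each unit, where Pb is the price buyers pay.
On the curves, Pb = 118.5 - 0.625x and Ps = 611/6 + (5/24)x; the wedge Ps − Pb = 50 gives 611/6 + (5/24)x − (118.5 - 0.625x) = 50, so x' = 80.
Then Pb = 118.5 − 0.625·80 = 68.5 and Ps = 611/6 + (5/24)·80 = 118.5.
Buyers' price falls by P* − Pb = 106 − 68.5 = 37.5; sellers' price rises by Ps − P* = 118.5 − 106 = 12.5.
So producers capture 12.5/50 = 0.25 of each unit of subsidy.

Producer share = 0.25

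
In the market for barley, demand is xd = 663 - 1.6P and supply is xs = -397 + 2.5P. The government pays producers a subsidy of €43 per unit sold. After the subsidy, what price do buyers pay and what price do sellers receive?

Buyers pay 9525/41; sellers receive 11288/41

Pre-subsidy: 663 - 1.6P = -397 + 2.5P gives P* = 10600/41, x* = 10223/41.
With the subsidy, sellers receive Ps = Pb + 43 for each unit, where Pb is the price buyers pay.
Supply in terms of Pb becomes xs = -397 + 2.5(Pb + 43) = -289.5 + 2.5Pb. Setting this equal to demand: 663 - 1.6Pb = -289.5 + 2.5Pb, so Pb = 9525/41.
Sellers receive Ps = 9525/41 + 43 = 11288/41; x' = 663 − 1.6·(9525/41) = 11943/41.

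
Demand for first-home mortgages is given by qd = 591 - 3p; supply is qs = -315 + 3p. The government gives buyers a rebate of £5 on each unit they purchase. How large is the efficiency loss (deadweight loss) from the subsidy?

Deadweight loss = £18.75

Pre-subsidy: 591 - 3p = -315 + 3p gives p* = 151, q* = 138.
With the rebate, buyers effectively pay pb = ps − 5, where ps is the price sellers receive.
Demand in terms of ps becomes qd = 591 − 3(ps − 5) = 606 - 3ps. Setting this equal to supply: 606 - 3ps = -315 + 3ps, so ps = 153.5.
Buyers pay pb = 153.5 − 5 = 148.5; q' = -315 + 3·153.5 = 145.5.
The subsidy expands output by 145.5 − 138 = 7.5 past the efficient level; on those units the gap between marginal cost and willingness to pay runs from 0 up to 5.
DWL = ½ × 5 × 7.5 = 18.75.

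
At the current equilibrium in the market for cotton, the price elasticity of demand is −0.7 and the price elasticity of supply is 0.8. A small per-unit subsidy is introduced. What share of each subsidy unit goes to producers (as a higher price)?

For a small subsidy around the equilibrium, the benefit split depends on the relative slopes, which at a point are proportional to the elasticities.
Buyer share = εs/(εs + |εd|) = 0.8/(0.8 + 0.7) = 8/15; seller share = |εd|/(εs + |εd|) = 7/15.
So producers capture 7/15 of the subsidy.

Producer share = 7/15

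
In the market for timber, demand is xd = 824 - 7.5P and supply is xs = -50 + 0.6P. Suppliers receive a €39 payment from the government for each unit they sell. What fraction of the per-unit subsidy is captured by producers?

Pre-subsidy: 824 - 7.5P = -50 + 0.6P gives P* = 8740/81, x* = 398/27.
With the subsidy, sellers receive Ps = Pb + 39 for each unit, where Pb is the price buyers pay.
Supply in terms of Pb becomes xs = -50 + 0.6(Pb + 39) = -26.6 + 0.6Pb. Setting this equal to demand: 824 - 7.5Pb = -26.6 + 0.6Pb, so Pb = 8506/81.
Sellers receive Ps = 8506/81 + 39 = 11665/81; x' = 824 − 7.5·(8506/81) = 983/27.
Buyers' price falls by P* − Pb = 8740/81 − 8506/81 = 26/9; sellers' price rises by Ps − P* = 11665/81 − 8740/81 = 325/9.
So producers capture (325/9)/39 = 25/27 of each unit of subsidy.

Producer share = 25/27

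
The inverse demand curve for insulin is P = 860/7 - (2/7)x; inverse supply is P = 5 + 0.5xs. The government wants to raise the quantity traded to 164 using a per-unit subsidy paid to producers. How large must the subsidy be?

At x = 164, from the demand curve buyers pay Pb = 860/7 − (2/7)·164 = 76; from the supply curve sellers need Ps = 5 + 0.5·164 = 87.
The subsidy must fill the gap: s = Ps − Pb = 87 − 76 = 11.

Required subsidy s = 11 per unit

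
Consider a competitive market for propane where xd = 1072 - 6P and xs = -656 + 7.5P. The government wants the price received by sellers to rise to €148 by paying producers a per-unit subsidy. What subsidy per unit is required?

At a seller price of 148, quantity supplied is -656 + 7.5·148 = 454.
Buyers absorb 454 only when they pay Pb with 1072 − 6·Pb = 454, i.e. Pb = 103.
s = Ps − Pb = 148 − 103 = 45.

Required subsidy s = €45 per unit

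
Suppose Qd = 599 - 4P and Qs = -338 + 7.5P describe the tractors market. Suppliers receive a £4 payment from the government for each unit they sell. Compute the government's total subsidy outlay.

Government cost = 26084/23

Pre-subsidy: 599 - 4P = -338 + 7.5P gives P* = 1874/23, Q* = 6281/23.
With the subsidy, sellers receive Ps = Pb + 4 for each unit, where Pb is the price buyers pay.
Supply in terms of Pb becomes Qs = -338 + 7.5(Pb + 4) = -308 + 7.5Pb. Setting this equal to demand: 599 - 4Pb = -308 + 7.5Pb, so Pb = 1814/23.
Sellers receive Ps = 1814/23 + 4 = 1906/23; Q' = 599 − 4·(1814/23) = 6521/23.
Government outlay = subsidy × quantity = 4 × 6521/23 = 26084/23.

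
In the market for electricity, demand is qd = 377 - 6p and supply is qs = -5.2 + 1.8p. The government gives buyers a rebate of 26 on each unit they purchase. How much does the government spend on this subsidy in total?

Pre-subsidy: 377 - 6p = -5.2 + 1.8p gives p* = 49, q* = 83.
With the rebate, buyers effectively pay pb = ps − 26, where ps is the price sellers receive.
Demand in terms of ps becomes qd = 377 − 6(ps − 26) = 533 - 6ps. Setting this equal to supply: 533 - 6ps = -5.2 + 1.8ps, so ps = 69.
Buyers pay pb = 69 − 26 = 43; q' = -5.2 + 1.8·69 = 119.
Government outlay = subsidy × quantity = 26 × 119 = 3094.

Government cost = 3094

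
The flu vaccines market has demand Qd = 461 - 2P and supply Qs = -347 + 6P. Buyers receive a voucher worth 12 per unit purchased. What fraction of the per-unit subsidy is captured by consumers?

Pre-subsidy: 461 - 2P = -347 + 6P gives P* = 101, Q* = 259.
With the rebate, buyers effectively pay Pb = Ps − 12, where Ps is the price sellers receive.
Demand in terms of Ps becomes Qd = 461 − 2(Ps − 12) = 485 - 2Ps. Setting this equal to supply: 485 - 2Ps = -347 + 6Ps, so Ps = 104.
Buyers pay Pb = 104 − 12 = 92; Q' = -347 + 6·104 = 277.
Buyers' price falls by P* − Pb = 101 − 92 = 9; sellers' price rises by Ps − P* = 104 − 101 = 3.
So consumers capture 9/12 = 0.75 of each unit of subsidy.

Consumer share = 0.75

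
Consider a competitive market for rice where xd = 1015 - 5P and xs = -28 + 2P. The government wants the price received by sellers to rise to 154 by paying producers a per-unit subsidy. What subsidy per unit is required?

Required subsidy s = 7 per unit

At a seller price of 154, quantity supplied is -28 + 2·154 = 280.
Buyers absorb 280 only when they pay Pb with 1015 − 5·Pb = 280, i.e. Pb = 147.
s = Ps − Pb = 154 − 147 = 7.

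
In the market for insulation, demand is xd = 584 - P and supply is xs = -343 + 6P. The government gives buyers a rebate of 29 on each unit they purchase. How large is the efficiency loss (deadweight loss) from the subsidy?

Deadweight loss = 2523/7

Pre-subsidy: 584 - P = -343 + 6P gives P* = 927/7, x* = 3161/7.
With the rebate, buyers effectively pay Pb = Ps − 29, where Ps is the price sellers receive.
Demand in terms of Ps becomes xd = 584 − 1(Ps − 29) = 613 - Ps. Setting this equal to supply: 613 - Ps = -343 + 6Ps, so Ps = 956/7.
Buyers pay Pb = 956/7 − 29 = 753/7; x' = -343 + 6·(956/7) = 3335/7.
The subsidy expands output by 3335/7 − 3161/7 = 174/7 past the efficient level; on those units the gap between marginal cost and willingness to pay runs from 0 up to 29.
DWL = ½ × 29 × 174/7 = 2523/7.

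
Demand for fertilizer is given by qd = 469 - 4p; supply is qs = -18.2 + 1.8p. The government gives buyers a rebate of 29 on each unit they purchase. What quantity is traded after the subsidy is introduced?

q' = 169

Pre-subsidy: 469 - 4p = -18.2 + 1.8p gives p* = 84, q* = 133.
With the rebate, buyers effectively pay pb = ps − 29, where ps is the price sellers receive.
Demand in terms of ps becomes qd = 469 − 4(ps − 29) = 585 - 4ps. Setting this equal to supply: 585 - 4ps = -18.2 + 1.8ps, so ps = 104.
Buyers pay pb = 104 − 29 = 75; q' = -18.2 + 1.8·104 = 169.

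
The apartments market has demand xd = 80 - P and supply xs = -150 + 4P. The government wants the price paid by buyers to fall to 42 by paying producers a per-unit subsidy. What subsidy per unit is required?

At a buyer price of 42, quantity demanded is 80 − 1·42 = 38.
Sellers supply 38 only when they receive Ps with -150 + 4·Ps = 38, i.e. Ps = 47.
s = Ps − Pb = 47 − 42 = 5.

Required subsidy s = 5 per unit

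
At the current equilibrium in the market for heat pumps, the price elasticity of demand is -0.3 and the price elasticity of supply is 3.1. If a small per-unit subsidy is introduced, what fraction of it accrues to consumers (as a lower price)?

Consumer share = 31/34

For a small subsidy around the equilibrium, the benefit split depends on the relative slopes, which at a point are proportional to the elasticities.
Buyer share = εs/(εs + |εd|) = 3.1/(3.1 + 0.3) = 31/34; seller share = |εd|/(εs + |εd|) = 3/34.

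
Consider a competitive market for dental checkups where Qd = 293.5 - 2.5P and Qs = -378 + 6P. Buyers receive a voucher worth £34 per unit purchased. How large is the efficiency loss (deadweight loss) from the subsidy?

Pre-subsidy: 293.5 - 2.5P = -378 + 6P gives P* = 79, Q* = 96.
With the rebate, buyers effectively pay Pb = Ps − 34, where Ps is the price sellers receive.
Demand in terms of Ps becomes Qd = 293.5 − 2.5(Ps − 34) = 378.5 - 2.5Ps. Setting this equal to supply: 378.5 - 2.5Ps = -378 + 6Ps, so Ps = 89.
Buyers pay Pb = 89 − 34 = 55; Q' = -378 + 6·89 = 156.
The subsidy expands output by 156 − 96 = 60 past the efficient level; on those units the gap between marginal cost and willingness to pay runs from 0 up to 34.
DWL = ½ × 34 × 60 = 1020.

Deadweight loss = £1020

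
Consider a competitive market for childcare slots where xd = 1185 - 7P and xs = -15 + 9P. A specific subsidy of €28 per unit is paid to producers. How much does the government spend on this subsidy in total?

Government cost = €21567

Pre-subsidy: 1185 - 7P = -15 + 9P gives P* = 75, x* = 660.
With the subsidy, sellers receive Ps = Pb + 28 for each unit, where Pb is the price buyers pay.
Supply in terms of Pb becomes xs = -15 + 9(Pb + 28) = 237 + 9Pb. Setting this equal to demand: 1185 - 7Pb = 237 + 9Pb, so Pb = 59.25.
Sellers receive Ps = 59.25 + 28 = 87.25; x' = 1185 − 7·59.25 = 770.25.
Government outlay = subsidy × quantity = 28 × 770.25 = 21567.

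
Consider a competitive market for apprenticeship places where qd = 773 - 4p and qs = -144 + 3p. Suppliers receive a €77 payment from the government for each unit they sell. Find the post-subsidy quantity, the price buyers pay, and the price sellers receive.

q' = 381; buyers pay €98; sellers receive €175

Pre-subsidy: 773 - 4p = -144 + 3p gives p* = 131, q* = 249.
With the subsidy, sellers receive ps = pb + 77 for each unit, where pb is the price buyers pay.
Supply in terms of pb becomes qs = -144 + 3(pb + 77) = 87 + 3pb. Setting this equal to demand: 773 - 4pb = 87 + 3pb, so pb = 98.
Sellers receive ps = 98 + 77 = 175; q' = 773 − 4·98 = 381.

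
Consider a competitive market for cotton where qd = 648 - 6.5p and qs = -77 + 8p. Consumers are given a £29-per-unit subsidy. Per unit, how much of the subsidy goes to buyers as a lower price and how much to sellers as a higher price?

Pre-subsidy: 648 - 6.5p = -77 + 8p gives p* = 50, q* = 323.
With the rebate, buyers effectively pay pb = ps − 29, where ps is the price sellers receive.
Demand in terms of ps becomes qd = 648 − 6.5(ps − 29) = 836.5 - 6.5ps. Setting this equal to supply: 836.5 - 6.5ps = -77 + 8ps, so ps = 63.
Buyers pay pb = 63 − 29 = 34; q' = -77 + 8·63 = 427.
Buyers' price falls by p* − pb = 50 − 34 = 16; sellers' price rises by ps − p* = 63 − 50 = 13.

Buyers gain £16 per unit; sellers gain £13 per unit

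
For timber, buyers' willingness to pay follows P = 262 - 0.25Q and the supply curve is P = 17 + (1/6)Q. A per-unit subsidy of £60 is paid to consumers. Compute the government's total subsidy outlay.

Pre-subsidy: 262 - 0.25Q = 17 + (1/6)Q gives Q* = 588 and P* = 115.
With the rebate, buyers effectively pay Pb = Ps − 60, where Ps is the price sellers receive.
On the curves, Pb = 262 - 0.25Q and Ps = 17 + (1/6)Q; the wedge Ps − Pb = 60 gives 17 + (1/6)Q − (262 - 0.25Q) = 60, so Q' = 732.
Then Pb = 262 − 0.25·732 = 79 and Ps = 17 + (1/6)·732 = 139.
Government outlay = subsidy × quantity = 60 × 732 = 43920.

Government cost = £43920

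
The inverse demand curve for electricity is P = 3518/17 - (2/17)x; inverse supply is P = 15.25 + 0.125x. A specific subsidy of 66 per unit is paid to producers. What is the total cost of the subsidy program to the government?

Pre-subsidy: 3518/17 - (2/17)x = 15.25 + 0.125x gives x* = 790 and P* = 114.
With the subsidy, sellers receive Ps = Pb + 66 for each unit, where Pb is the price buyers pay.
On the curves, Pb = 3518/17 - (2/17)x and Ps = 15.25 + 0.125x; the wedge Ps − Pb = 66 gives 15.25 + 0.125x − (3518/17 - (2/17)x) = 66, so x' = 1062.
Then Pb = 3518/17 − (2/17)·1062 = 82 and Ps = 15.25 + 0.125·1062 = 148.
Government outlay = subsidy × quantity = 66 × 1062 = 70092.

Government cost = 70092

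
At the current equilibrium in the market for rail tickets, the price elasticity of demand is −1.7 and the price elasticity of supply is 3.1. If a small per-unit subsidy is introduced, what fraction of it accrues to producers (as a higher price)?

For a small subsidy around the equilibrium, the benefit split depends on the relative slopes, which at a point are proportional to the elasticities.
Buyer share = εs/(εs + |εd|) = 3.1/(3.1 + 1.7) = 31/48; seller share = |εd|/(εs + |εd|) = 17/48.
So producers capture 17/48 of the subsidy.

Producer share = 17/48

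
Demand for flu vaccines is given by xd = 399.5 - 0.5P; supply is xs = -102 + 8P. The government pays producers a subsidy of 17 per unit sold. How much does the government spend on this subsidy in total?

Pre-subsidy: 399.5 - 0.5P = -102 + 8P gives P* = 59, x* = 370.
With the subsidy, sellers receive Ps = Pb + 17 for each unit, where Pb is the price buyers pay.
Supply in terms of Pb becomes xs = -102 + 8(Pb + 17) = 34 + 8Pb. Setting this equal to demand: 399.5 - 0.5Pb = 34 + 8Pb, so Pb = 43.
Sellers receive Ps = 43 + 17 = 60; x' = 399.5 − 0.5·43 = 378.
Government outlay = subsidy × quantity = 17 × 378 = 6426.

Government cost = 6426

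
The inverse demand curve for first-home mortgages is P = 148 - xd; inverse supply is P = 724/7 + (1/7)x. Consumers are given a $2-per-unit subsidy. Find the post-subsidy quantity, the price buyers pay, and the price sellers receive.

Pre-subsidy: 148 - x = 724/7 + (1/7)x gives x* = 39 and P* = 109.
With the rebate, buyers effectively pay Pb = Ps − 2, where Ps is the price sellers receive.
On the curves, Pb = 148 - x and Ps = 724/7 + (1/7)x; the wedge Ps − Pb = 2 gives 724/7 + (1/7)x − (148 - x) = 2, so x' = 40.75.
Then Pb = 148 − 1·40.75 = 107.25 and Ps = 724/7 + (1/7)·40.75 = 109.25.

x' = 40.75; buyers pay $107.25; sellers receive $109.25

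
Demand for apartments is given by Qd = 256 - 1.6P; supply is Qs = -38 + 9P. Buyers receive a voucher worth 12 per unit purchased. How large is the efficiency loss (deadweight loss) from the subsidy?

Pre-subsidy: 256 - 1.6P = -38 + 9P gives P* = 1470/53, Q* = 11216/53.
With the rebate, buyers effectively pay Pb = Ps − 12, where Ps is the price sellers receive.
Demand in terms of Ps becomes Qd = 256 − 1.6(Ps − 12) = 275.2 - 1.6Ps. Setting this equal to supply: 275.2 - 1.6Ps = -38 + 9Ps, so Ps = 1566/53.
Buyers pay Pb = 1566/53 − 12 = 930/53; Q' = -38 + 9·(1566/53) = 12080/53.
The subsidy expands output by 12080/53 − 11216/53 = 864/53 past the efficient level; on those units the gap between marginal cost and willingness to pay runs from 0 up to 12.
DWL = ½ × 12 × 864/53 = 5184/53.

Deadweight loss = 5184/53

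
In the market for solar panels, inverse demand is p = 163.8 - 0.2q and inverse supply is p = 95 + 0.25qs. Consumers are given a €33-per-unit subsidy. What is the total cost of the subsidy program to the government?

Pre-subsidy: 163.8 - 0.2q = 95 + 0.25q gives q* = 1376/9 and p* = 1199/9.
With the rebate, buyers effectively pay pb = ps − 33, where ps is the price sellers receive.
On the curves, pb = 163.8 - 0.2q and ps = 95 + 0.25q; the wedge ps − pb = 33 gives 95 + 0.25q − (163.8 - 0.2q) = 33, so q' = 2036/9.
Then pb = 163.8 − 0.2·(2036/9) = 1067/9 and ps = 95 + 0.25·(2036/9) = 1364/9.
Government outlay = subsidy × quantity = 33 × 2036/9 = 22396/3.

Government cost = 22396/3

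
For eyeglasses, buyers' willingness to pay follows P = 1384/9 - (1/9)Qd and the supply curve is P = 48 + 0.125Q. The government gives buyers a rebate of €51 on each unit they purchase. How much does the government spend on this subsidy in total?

Pre-subsidy: 1384/9 - (1/9)Q = 48 + 0.125Q gives Q* = 448 and P* = 104.
With the rebate, buyers effectively pay Pb = Ps − 51, where Ps is the price sellers receive.
On the curves, Pb = 1384/9 - (1/9)Q and Ps = 48 + 0.125Q; the wedge Ps − Pb = 51 gives 48 + 0.125Q − (1384/9 - (1/9)Q) = 51, so Q' = 664.
Then Pb = 1384/9 − (1/9)·664 = 80 and Ps = 48 + 0.125·664 = 131.
Government outlay = subsidy × quantity = 51 × 664 = 33864.

Government cost = €33864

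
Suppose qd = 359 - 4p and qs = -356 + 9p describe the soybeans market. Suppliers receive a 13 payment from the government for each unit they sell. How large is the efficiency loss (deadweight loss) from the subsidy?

Pre-subsidy: 359 - 4p = -356 + 9p gives p* = 55, q* = 139.
With the subsidy, sellers receive ps = pb + 13 for each unit, where pb is the price buyers pay.
Supply in terms of pb becomes qs = -356 + 9(pb + 13) = -239 + 9pb. Setting this equal to demand: 359 - 4pb = -239 + 9pb, so pb = 46.
Sellers receive ps = 46 + 13 = 59; q' = 359 − 4·46 = 175.
The subsidy expands output by 175 − 139 = 36 past the efficient level; on those units the gap between marginal cost and willingness to pay runs from 0 up to 13.
DWL = ½ × 13 × 36 = 234.

Deadweight loss = 234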